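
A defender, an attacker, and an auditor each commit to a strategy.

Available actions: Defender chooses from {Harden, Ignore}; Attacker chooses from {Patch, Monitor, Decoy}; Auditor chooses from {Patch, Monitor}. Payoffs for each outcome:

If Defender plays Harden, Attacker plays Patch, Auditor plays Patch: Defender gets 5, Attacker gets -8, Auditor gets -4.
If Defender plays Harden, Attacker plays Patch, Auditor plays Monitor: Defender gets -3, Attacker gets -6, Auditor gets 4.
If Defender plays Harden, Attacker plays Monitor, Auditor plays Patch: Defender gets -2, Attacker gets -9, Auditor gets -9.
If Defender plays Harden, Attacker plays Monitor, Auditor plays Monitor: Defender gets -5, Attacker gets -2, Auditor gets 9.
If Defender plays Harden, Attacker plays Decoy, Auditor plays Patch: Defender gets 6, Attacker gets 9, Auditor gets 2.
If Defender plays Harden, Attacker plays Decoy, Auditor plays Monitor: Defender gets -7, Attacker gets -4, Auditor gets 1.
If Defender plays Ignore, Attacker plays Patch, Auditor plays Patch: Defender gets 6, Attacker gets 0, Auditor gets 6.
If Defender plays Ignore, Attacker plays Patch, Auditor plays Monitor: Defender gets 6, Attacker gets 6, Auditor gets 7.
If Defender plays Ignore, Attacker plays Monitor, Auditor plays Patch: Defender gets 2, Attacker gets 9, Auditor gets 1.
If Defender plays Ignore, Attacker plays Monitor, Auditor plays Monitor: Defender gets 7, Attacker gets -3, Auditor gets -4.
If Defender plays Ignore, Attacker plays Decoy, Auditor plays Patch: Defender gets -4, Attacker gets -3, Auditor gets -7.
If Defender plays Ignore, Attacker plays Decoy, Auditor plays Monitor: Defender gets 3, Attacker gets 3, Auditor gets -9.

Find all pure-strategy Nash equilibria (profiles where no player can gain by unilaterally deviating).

(Harden, Patch, Patch): Defender can switch to Ignore (5 → 6). Not NE.
(Harden, Patch, Monitor): Defender can switch to Ignore (-3 → 6). Not NE.
(Harden, Monitor, Patch): Defender can switch to Ignore (-2 → 2). Not NE.
(Harden, Monitor, Monitor): Defender can switch to Ignore (-5 → 7). Not NE.
(Harden, Decoy, Patch): Defender gets 6, best alternative -4; Attacker gets 9, best alternative -8; Auditor gets 2, best alternative 1. No profitable deviation — NE.
(Harden, Decoy, Monitor): Defender can switch to Ignore (-7 → 3). Not NE.
(Ignore, Patch, Patch): Attacker can switch to Monitor (0 → 9). Not NE.
(Ignore, Patch, Monitor): Defender gets 6, best alternative -3; Attacker gets 6, best alternative 3; Auditor gets 7, best alternative 6. No profitable deviation — NE.
(Ignore, Monitor, Patch): Defender gets 2, best alternative -2; Attacker gets 9, best alternative 0; Auditor gets 1, best alternative -4. No profitable deviation — NE.
(Ignore, Monitor, Monitor): Attacker can switch to Patch (-3 → 6). Not NE.
(Ignore, Decoy, Patch): Defender can switch to Harden (-4 → 6). Not NE.
(The remaining 1 profile has a profitable deviation by the same check.)

(Harden, Decoy, Patch) and (Ignore, Patch, Monitor) and (Ignore, Monitor, Patch)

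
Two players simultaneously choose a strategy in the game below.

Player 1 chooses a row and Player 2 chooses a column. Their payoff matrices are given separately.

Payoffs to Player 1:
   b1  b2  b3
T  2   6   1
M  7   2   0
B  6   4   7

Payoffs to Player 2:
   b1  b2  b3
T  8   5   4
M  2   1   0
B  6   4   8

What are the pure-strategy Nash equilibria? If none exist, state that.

Pure-strategy Nash equilibria: (M, b1); (B, b3)

For each strategy profile, look for a profitable unilateral deviation.
(T, b1): Player 1 can switch to M (2 → 7). Not NE.
(T, b2): Player 2 can switch to b1 (5 → 8). Not NE.
(T, b3): Player 1 can switch to B (1 → 7). Not NE.
(M, b1): Player 1 gets 7, best alternative 6; Player 2 gets 2, best alternative 1. No profitable deviation — NE.
(M, b2): Player 1 can switch to T (2 → 6). Not NE.
(M, b3): Player 1 can switch to T (0 → 1). Not NE.
(B, b1): Player 1 can switch to M (6 → 7). Not NE.
(B, b2): Player 1 can switch to T (4 → 6). Not NE.
(B, b3): Player 1 gets 7, best alternative 1; Player 2 gets 8, best alternative 6. No profitable deviation — NE.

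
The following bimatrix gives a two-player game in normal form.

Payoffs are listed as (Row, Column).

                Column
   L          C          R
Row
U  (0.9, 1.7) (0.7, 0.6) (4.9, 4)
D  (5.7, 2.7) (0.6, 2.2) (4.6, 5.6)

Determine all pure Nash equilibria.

Mark each player's best response to every combination of opponents' strategies; a profile where every player is best-responding is a pure Nash equilibrium.
Row against L: payoffs 0.9, 5.7 → best response D.
Row against C: payoffs 0.7, 0.6 → best response U.
Row against R: payoffs 4.9, 4.6 → best response U.
Column against U: payoffs 1.7, 0.6, 4 → best response R.
Column against D: payoffs 2.7, 2.2, 5.6 → best response R.
Mutual best responses: (U, R).

Pure NE: (U, R)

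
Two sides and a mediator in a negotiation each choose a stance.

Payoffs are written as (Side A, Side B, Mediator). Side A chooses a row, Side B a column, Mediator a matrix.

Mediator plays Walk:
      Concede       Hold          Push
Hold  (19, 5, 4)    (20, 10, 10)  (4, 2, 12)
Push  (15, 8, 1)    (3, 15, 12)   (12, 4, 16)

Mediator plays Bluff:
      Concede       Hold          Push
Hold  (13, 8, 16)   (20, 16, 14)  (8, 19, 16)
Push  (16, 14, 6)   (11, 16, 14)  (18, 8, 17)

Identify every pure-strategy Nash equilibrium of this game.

There is no pure-strategy Nash equilibrium.

Side A against (Concede, Walk): payoffs 19, 15 → best response Hold.
Side A against (Concede, Bluff): payoffs 13, 16 → best response Push.
Side A against (Hold, Walk): payoffs 20, 3 → best response Hold.
Side A against (Hold, Bluff): payoffs 20, 11 → best response Hold.
Side A against (Push, Walk): payoffs 4, 12 → best response Push.
Side A against (Push, Bluff): payoffs 8, 18 → best response Push.
Side B against (Hold, Walk): payoffs 5, 10, 2 → best response Hold.
Side B against (Hold, Bluff): payoffs 8, 16, 19 → best response Push.
Side B against (Push, Walk): payoffs 8, 15, 4 → best response Hold.
Side B against (Push, Bluff): payoffs 14, 16, 8 → best response Hold.
Mediator against (Hold, Concede): payoffs 4, 16 → best response Bluff.
Mediator against (Hold, Hold): payoffs 10, 14 → best response Bluff.
Mediator against (Hold, Push): payoffs 12, 16 → best response Bluff.
Mediator against (Push, Concede): payoffs 1, 6 → best response Bluff.
Mediator against (Push, Hold): payoffs 12, 14 → best response Bluff.
Mediator against (Push, Push): payoffs 16, 17 → best response Bluff.
No profile is a mutual best response for all players.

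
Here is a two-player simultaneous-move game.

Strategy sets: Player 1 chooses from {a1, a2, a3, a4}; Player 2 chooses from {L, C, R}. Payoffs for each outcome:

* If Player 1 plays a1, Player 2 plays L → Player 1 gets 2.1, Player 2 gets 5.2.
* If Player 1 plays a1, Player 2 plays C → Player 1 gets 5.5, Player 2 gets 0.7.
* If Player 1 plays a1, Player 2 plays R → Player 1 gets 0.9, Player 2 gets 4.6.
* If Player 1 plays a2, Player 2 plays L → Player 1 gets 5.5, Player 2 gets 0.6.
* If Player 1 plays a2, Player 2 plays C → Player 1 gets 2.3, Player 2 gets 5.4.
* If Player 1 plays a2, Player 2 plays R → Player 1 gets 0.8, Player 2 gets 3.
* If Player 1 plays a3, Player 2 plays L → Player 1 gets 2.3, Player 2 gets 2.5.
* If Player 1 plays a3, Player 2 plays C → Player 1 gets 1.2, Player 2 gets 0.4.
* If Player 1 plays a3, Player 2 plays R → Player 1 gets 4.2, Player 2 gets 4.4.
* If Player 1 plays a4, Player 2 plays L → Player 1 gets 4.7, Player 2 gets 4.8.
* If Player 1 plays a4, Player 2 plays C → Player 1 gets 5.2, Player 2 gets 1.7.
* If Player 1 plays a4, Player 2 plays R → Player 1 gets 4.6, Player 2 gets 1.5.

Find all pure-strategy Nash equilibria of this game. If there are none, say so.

For each strategy profile, look for a profitable unilateral deviation.
(a1, L): Player 1 can switch to a2 (2.1 → 5.5). Not NE.
(a1, C): Player 2 can switch to L (0.7 → 5.2). Not NE.
(a1, R): Player 1 can switch to a3 (0.9 → 4.2). Not NE.
(a2, L): Player 2 can switch to C (0.6 → 5.4). Not NE.
(a2, C): Player 1 can switch to a1 (2.3 → 5.5). Not NE.
(a2, R): Player 1 can switch to a1 (0.8 → 0.9). Not NE.
(a3, L): Player 1 can switch to a2 (2.3 → 5.5). Not NE.
(a3, C): Player 1 can switch to a1 (1.2 → 5.5). Not NE.
(The remaining 4 profiles each have a profitable deviation by the same check.)

This game has no pure Nash equilibrium.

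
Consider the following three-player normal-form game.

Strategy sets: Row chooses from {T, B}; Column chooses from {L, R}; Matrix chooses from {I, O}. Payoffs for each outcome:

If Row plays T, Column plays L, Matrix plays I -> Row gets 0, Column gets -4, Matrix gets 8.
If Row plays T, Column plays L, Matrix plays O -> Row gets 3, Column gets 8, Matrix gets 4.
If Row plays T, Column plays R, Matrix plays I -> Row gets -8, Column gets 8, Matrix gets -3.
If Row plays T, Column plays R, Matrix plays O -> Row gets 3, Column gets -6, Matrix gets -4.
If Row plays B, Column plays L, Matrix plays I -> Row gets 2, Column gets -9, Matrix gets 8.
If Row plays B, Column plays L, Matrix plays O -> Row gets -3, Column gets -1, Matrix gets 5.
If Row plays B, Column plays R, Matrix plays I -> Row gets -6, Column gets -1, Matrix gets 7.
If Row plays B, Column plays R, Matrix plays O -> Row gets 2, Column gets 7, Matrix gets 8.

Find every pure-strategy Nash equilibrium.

There is no pure-strategy Nash equilibrium.

Row against (L, I): payoffs 0, 2 → best response B.
Row against (L, O): payoffs 3, -3 → best response T.
Row against (R, I): payoffs -8, -6 → best response B.
Row against (R, O): payoffs 3, 2 → best response T.
Column against (T, I): payoffs -4, 8 → best response R.
Column against (T, O): payoffs 8, -6 → best response L.
Column against (B, I): payoffs -9, -1 → best response R.
Column against (B, O): payoffs -1, 7 → best response R.
Matrix against (T, L): payoffs 8, 4 → best response I.
Matrix against (T, R): payoffs -3, -4 → best response I.
Matrix against (B, L): payoffs 8, 5 → best response I.
Matrix against (B, R): payoffs 7, 8 → best response O.
No profile is a mutual best response for all players.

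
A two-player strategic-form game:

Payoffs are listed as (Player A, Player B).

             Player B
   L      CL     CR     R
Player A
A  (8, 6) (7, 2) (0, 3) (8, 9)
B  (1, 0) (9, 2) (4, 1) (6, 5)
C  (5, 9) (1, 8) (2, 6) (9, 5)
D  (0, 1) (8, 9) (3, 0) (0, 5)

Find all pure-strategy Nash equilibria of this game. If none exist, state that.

none

Player A against L: payoffs 8, 1, 5, 0 → best response A.
Player A against CL: payoffs 7, 9, 1, 8 → best response B.
Player A against CR: payoffs 0, 4, 2, 3 → best response B.
Player A against R: payoffs 8, 6, 9, 0 → best response C.
Player B against A: payoffs 6, 2, 3, 9 → best response R.
Player B against B: payoffs 0, 2, 1, 5 → best response R.
Player B against C: payoffs 9, 8, 6, 5 → best response L.
Player B against D: payoffs 1, 9, 0, 5 → best response CL.
No profile is a mutual best response for all players.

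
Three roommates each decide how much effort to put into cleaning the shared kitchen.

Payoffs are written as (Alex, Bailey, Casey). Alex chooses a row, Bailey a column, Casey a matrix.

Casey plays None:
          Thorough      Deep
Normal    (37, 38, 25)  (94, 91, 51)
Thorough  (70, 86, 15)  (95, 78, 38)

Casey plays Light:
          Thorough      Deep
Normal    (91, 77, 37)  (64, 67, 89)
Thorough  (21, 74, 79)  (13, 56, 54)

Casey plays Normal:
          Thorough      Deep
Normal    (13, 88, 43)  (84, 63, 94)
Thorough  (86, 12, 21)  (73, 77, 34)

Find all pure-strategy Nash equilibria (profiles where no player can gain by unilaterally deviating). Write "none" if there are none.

Alex against (Thorough, None): payoffs 37, 70 → best response Thorough.
Alex against (Thorough, Light): payoffs 91, 21 → best response Normal.
Alex against (Thorough, Normal): payoffs 13, 86 → best response Thorough.
Alex against (Deep, None): payoffs 94, 95 → best response Thorough.
Alex against (Deep, Light): payoffs 64, 13 → best response Normal.
Alex against (Deep, Normal): payoffs 84, 73 → best response Normal.
Bailey against (Normal, None): payoffs 38, 91 → best response Deep.
Bailey against (Normal, Light): payoffs 77, 67 → best response Thorough.
Bailey against (Normal, Normal): payoffs 88, 63 → best response Thorough.
Bailey against (Thorough, None): payoffs 86, 78 → best response Thorough.
Bailey against (Thorough, Light): payoffs 74, 56 → best response Thorough.
Bailey against (Thorough, Normal): payoffs 12, 77 → best response Deep.
Casey against (Normal, Thorough): payoffs 25, 37, 43 → best response Normal.
Casey against (Normal, Deep): payoffs 51, 89, 94 → best response Normal.
Casey against (Thorough, Thorough): payoffs 15, 79, 21 → best response Light.
Casey against (Thorough, Deep): payoffs 38, 54, 34 → best response Light.
No profile is a mutual best response for all players.

There is no pure-strategy Nash equilibrium.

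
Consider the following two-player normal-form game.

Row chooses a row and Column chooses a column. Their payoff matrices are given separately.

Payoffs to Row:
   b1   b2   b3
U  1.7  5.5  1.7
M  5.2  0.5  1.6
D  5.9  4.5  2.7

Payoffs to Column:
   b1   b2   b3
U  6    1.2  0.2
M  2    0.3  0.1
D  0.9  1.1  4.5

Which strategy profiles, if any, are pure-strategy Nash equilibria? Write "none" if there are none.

(D, b3)

Mark each player's best response to every combination of opponents' strategies; a profile where every player is best-responding is a pure Nash equilibrium.
Row against b1: payoffs 1.7, 5.2, 5.9 → best response D.
Row against b2: payoffs 5.5, 0.5, 4.5 → best response U.
Row against b3: payoffs 1.7, 1.6, 2.7 → best response D.
Column against U: payoffs 6, 1.2, 0.2 → best response b1.
Column against M: payoffs 2, 0.3, 0.1 → best response b1.
Column against D: payoffs 0.9, 1.1, 4.5 → best response b3.
Mutual best responses: (D, b3).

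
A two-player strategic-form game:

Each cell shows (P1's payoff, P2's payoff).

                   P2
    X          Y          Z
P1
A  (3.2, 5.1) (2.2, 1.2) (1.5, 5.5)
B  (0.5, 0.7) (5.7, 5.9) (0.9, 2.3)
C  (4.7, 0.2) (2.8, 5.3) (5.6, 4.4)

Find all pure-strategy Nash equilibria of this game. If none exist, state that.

Pure NE: (B, Y)

For each player, find the best response to each opponent profile; mutual best responses are the pure NE.
P1 against X: payoffs 3.2, 0.5, 4.7 → best response C.
P1 against Y: payoffs 2.2, 5.7, 2.8 → best response B.
P1 against Z: payoffs 1.5, 0.9, 5.6 → best response C.
P2 against A: payoffs 5.1, 1.2, 5.5 → best response Z.
P2 against B: payoffs 0.7, 5.9, 2.3 → best response Y.
P2 against C: payoffs 0.2, 5.3, 4.4 → best response Y.
Mutual best responses: (B, Y).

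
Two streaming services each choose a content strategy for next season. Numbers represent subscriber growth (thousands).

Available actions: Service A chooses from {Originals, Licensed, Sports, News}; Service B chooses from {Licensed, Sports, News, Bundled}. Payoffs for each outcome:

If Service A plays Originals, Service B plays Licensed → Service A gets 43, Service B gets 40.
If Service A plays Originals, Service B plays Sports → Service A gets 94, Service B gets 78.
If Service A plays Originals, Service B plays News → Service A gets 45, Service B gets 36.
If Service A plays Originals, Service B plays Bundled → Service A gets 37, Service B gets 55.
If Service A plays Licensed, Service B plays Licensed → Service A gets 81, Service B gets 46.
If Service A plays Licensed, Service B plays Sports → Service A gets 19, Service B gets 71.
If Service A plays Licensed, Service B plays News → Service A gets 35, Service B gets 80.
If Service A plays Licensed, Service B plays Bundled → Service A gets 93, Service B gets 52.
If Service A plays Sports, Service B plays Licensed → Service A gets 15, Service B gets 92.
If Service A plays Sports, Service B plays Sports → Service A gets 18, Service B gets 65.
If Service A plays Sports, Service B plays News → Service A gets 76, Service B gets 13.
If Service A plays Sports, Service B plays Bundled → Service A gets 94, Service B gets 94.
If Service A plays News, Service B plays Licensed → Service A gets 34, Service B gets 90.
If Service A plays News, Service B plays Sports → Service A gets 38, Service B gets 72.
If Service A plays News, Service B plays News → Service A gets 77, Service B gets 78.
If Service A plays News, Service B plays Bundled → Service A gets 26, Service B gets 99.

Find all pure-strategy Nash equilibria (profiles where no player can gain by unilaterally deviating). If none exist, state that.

Check each profile: it is a Nash equilibrium iff no player can strictly gain by switching unilaterally.
(Originals, Licensed): Service A can switch to Licensed (43 → 81). Not NE.
(Originals, Sports): Service A gets 94, best alternative 38; Service B gets 78, best alternative 55. No profitable deviation — NE.
(Originals, News): Service A can switch to Sports (45 → 76). Not NE.
(Originals, Bundled): Service A can switch to Licensed (37 → 93). Not NE.
(Licensed, Licensed): Service B can switch to Sports (46 → 71). Not NE.
(Licensed, Sports): Service A can switch to Originals (19 → 94). Not NE.
(Licensed, News): Service A can switch to Originals (35 → 45). Not NE.
(Licensed, Bundled): Service A can switch to Sports (93 → 94). Not NE.
(Sports, Licensed): Service A can switch to Originals (15 → 43). Not NE.
(Sports, Sports): Service A can switch to Originals (18 → 94). Not NE.
(Sports, News): Service A can switch to News (76 → 77). Not NE.
(Sports, Bundled): Service A gets 94, best alternative 93; Service B gets 94, best alternative 92. No profitable deviation — NE.
(News, Licensed): Service A can switch to Originals (34 → 43). Not NE.
(News, Sports): Service A can switch to Originals (38 → 94). Not NE.
(The remaining 2 profiles each have a profitable deviation by the same check.)

(Originals, Sports), (Sports, Bundled)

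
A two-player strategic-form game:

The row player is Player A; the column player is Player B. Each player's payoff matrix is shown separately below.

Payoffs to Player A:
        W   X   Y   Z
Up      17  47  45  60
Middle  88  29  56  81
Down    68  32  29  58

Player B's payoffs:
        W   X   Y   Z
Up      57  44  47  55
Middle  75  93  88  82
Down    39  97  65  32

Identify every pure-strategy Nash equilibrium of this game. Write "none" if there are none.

(Up, W): Player A can switch to Middle (17 → 88). Not NE.
(Up, X): Player B can switch to W (44 → 57). Not NE.
(Up, Y): Player A can switch to Middle (45 → 56). Not NE.
(Up, Z): Player A can switch to Middle (60 → 81). Not NE.
(Middle, W): Player B can switch to X (75 → 93). Not NE.
(Middle, X): Player A can switch to Up (29 → 47). Not NE.
(Middle, Y): Player B can switch to X (88 → 93). Not NE.
(Middle, Z): Player B can switch to X (82 → 93). Not NE.
(The remaining 4 profiles each have a profitable deviation by the same check.)

none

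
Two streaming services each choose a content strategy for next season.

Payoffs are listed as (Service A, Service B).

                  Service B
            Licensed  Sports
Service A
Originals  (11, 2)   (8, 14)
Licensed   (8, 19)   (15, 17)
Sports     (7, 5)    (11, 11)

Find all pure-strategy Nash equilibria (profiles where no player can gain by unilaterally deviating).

(Originals, Licensed): Service B can switch to Sports (2 → 14). Not NE.
(Originals, Sports): Service A can switch to Licensed (8 → 15). Not NE.
(Licensed, Licensed): Service A can switch to Originals (8 → 11). Not NE.
(Licensed, Sports): Service B can switch to Licensed (17 → 19). Not NE.
(Sports, Licensed): Service A can switch to Originals (7 → 11). Not NE.
(Sports, Sports): Service A can switch to Licensed (11 → 15). Not NE.

This game has no pure Nash equilibrium.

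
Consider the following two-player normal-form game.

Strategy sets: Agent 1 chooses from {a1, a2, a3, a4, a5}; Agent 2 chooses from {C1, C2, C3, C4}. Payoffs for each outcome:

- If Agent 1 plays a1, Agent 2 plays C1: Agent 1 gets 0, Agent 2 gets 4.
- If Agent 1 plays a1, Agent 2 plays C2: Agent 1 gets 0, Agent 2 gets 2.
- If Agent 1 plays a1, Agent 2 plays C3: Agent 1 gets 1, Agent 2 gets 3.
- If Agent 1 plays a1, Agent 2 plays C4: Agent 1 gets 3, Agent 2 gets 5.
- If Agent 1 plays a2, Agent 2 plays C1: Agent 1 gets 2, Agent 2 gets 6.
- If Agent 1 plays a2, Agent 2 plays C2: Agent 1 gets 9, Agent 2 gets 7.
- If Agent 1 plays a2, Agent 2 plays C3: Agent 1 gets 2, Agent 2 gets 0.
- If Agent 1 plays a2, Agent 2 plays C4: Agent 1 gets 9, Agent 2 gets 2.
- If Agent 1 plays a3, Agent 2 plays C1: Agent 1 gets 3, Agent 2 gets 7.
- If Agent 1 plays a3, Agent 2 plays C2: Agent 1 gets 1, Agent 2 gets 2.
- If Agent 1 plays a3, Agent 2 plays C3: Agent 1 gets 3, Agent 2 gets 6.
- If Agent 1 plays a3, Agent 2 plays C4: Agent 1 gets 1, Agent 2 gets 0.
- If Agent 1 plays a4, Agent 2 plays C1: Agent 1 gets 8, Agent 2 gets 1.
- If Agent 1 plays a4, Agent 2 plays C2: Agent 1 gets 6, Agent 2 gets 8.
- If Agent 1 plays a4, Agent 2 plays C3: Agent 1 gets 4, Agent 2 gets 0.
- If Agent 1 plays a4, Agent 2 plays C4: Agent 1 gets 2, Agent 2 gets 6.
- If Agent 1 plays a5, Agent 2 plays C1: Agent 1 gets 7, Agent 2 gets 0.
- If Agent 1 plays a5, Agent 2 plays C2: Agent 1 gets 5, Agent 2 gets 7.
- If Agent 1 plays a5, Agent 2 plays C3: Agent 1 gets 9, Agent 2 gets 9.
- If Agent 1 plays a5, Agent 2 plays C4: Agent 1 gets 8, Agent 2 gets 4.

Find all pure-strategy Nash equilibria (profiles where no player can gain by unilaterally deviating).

Pure-strategy Nash equilibria: (a2, C2), (a5, C3)

Agent 1 against C1: payoffs 0, 2, 3, 8, 7 → best response a4.
Agent 1 against C2: payoffs 0, 9, 1, 6, 5 → best response a2.
Agent 1 against C3: payoffs 1, 2, 3, 4, 9 → best response a5.
Agent 1 against C4: payoffs 3, 9, 1, 2, 8 → best response a2.
Agent 2 against a1: payoffs 4, 2, 3, 5 → best response C4.
Agent 2 against a2: payoffs 6, 7, 0, 2 → best response C2.
Agent 2 against a3: payoffs 7, 2, 6, 0 → best response C1.
Agent 2 against a4: payoffs 1, 8, 0, 6 → best response C2.
Agent 2 against a5: payoffs 0, 7, 9, 4 → best response C3.
Mutual best responses: (a2, C2); (a5, C3).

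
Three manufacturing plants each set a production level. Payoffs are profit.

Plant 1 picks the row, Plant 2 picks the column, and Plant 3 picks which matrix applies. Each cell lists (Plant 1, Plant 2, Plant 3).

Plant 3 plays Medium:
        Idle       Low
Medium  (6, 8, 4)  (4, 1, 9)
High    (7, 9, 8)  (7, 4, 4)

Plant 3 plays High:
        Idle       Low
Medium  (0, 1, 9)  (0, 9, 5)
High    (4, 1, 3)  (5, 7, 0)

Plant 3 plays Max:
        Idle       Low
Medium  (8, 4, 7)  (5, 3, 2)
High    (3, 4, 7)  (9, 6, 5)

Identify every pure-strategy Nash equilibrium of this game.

Pure-strategy Nash equilibria: (High, Idle, Medium) and (High, Low, Max)

For each player, find the best response to each opponent profile; mutual best responses are the pure NE.
Plant 1 against (Idle, Medium): payoffs 6, 7 → best response High.
Plant 1 against (Idle, High): payoffs 0, 4 → best response High.
Plant 1 against (Idle, Max): payoffs 8, 3 → best response Medium.
Plant 1 against (Low, Medium): payoffs 4, 7 → best response High.
Plant 1 against (Low, High): payoffs 0, 5 → best response High.
Plant 1 against (Low, Max): payoffs 5, 9 → best response High.
Plant 2 against (Medium, Medium): payoffs 8, 1 → best response Idle.
Plant 2 against (Medium, High): payoffs 1, 9 → best response Low.
Plant 2 against (Medium, Max): payoffs 4, 3 → best response Idle.
Plant 2 against (High, Medium): payoffs 9, 4 → best response Idle.
Plant 2 against (High, High): payoffs 1, 7 → best response Low.
Plant 2 against (High, Max): payoffs 4, 6 → best response Low.
Plant 3 against (Medium, Idle): payoffs 4, 9, 7 → best response High.
Plant 3 against (Medium, Low): payoffs 9, 5, 2 → best response Medium.
Plant 3 against (High, Idle): payoffs 8, 3, 7 → best response Medium.
Plant 3 against (High, Low): payoffs 4, 0, 5 → best response Max.
Mutual best responses: (High, Idle, Medium); (High, Low, Max).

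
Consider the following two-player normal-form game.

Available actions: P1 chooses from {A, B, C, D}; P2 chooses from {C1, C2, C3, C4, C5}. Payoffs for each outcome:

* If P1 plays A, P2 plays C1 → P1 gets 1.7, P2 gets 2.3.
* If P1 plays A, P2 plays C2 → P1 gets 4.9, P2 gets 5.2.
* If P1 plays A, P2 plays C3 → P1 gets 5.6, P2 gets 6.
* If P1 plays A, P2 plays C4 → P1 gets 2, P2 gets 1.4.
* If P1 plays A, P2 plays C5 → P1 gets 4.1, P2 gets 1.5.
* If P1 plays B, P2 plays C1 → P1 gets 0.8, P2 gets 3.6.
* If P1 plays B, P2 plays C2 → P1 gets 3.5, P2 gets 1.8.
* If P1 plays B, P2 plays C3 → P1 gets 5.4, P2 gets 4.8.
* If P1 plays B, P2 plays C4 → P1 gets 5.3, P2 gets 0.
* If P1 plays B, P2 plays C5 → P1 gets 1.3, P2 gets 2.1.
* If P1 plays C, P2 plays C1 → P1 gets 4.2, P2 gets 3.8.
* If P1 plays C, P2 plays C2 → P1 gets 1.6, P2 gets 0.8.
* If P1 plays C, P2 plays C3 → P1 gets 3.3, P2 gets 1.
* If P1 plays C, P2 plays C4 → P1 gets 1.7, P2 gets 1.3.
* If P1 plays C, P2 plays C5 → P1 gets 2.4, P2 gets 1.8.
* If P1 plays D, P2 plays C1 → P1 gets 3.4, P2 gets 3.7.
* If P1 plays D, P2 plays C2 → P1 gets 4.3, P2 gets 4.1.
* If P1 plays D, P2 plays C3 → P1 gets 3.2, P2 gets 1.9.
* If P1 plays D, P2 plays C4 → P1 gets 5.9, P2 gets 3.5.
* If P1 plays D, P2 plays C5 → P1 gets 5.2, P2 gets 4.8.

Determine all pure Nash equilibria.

Pure-strategy Nash equilibria: (A, C3); (C, C1); (D, C5)

(A, C1): P1 can switch to C (1.7 → 4.2). Not NE.
(A, C2): P2 can switch to C3 (5.2 → 6). Not NE.
(A, C3): P1 gets 5.6, best alternative 5.4; P2 gets 6, best alternative 5.2. No profitable deviation — NE.
(A, C4): P1 can switch to B (2 → 5.3). Not NE.
(A, C5): P1 can switch to D (4.1 → 5.2). Not NE.
(B, C1): P1 can switch to A (0.8 → 1.7). Not NE.
(B, C2): P1 can switch to A (3.5 → 4.9). Not NE.
(B, C3): P1 can switch to A (5.4 → 5.6). Not NE.
(B, C4): P1 can switch to D (5.3 → 5.9). Not NE.
(B, C5): P1 can switch to A (1.3 → 4.1). Not NE.
(C, C1): P1 gets 4.2, best alternative 3.4; P2 gets 3.8, best alternative 1.8. No profitable deviation — NE.
(C, C2): P1 can switch to A (1.6 → 4.9). Not NE.
(C, C3): P1 can switch to A (3.3 → 5.6). Not NE.
(C, C4): P1 can switch to A (1.7 → 2). Not NE.
(D, C5): P1 gets 5.2, best alternative 4.1; P2 gets 4.8, best alternative 4.1. No profitable deviation — NE.
(The remaining 5 profiles each have a profitable deviation by the same check.)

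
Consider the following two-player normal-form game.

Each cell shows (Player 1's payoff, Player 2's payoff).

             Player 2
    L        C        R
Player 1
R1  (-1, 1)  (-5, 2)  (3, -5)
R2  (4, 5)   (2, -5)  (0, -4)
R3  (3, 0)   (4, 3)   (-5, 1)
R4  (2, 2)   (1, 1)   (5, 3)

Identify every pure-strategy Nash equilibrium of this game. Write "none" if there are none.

Player 1 against L: payoffs -1, 4, 3, 2 → best response R2.
Player 1 against C: payoffs -5, 2, 4, 1 → best response R3.
Player 1 against R: payoffs 3, 0, -5, 5 → best response R4.
Player 2 against R1: payoffs 1, 2, -5 → best response C.
Player 2 against R2: payoffs 5, -5, -4 → best response L.
Player 2 against R3: payoffs 0, 3, 1 → best response C.
Player 2 against R4: payoffs 2, 1, 3 → best response R.
Mutual best responses: (R2, L); (R3, C); (R4, R).

Pure-strategy Nash equilibria: (R2, L), (R3, C), (R4, R)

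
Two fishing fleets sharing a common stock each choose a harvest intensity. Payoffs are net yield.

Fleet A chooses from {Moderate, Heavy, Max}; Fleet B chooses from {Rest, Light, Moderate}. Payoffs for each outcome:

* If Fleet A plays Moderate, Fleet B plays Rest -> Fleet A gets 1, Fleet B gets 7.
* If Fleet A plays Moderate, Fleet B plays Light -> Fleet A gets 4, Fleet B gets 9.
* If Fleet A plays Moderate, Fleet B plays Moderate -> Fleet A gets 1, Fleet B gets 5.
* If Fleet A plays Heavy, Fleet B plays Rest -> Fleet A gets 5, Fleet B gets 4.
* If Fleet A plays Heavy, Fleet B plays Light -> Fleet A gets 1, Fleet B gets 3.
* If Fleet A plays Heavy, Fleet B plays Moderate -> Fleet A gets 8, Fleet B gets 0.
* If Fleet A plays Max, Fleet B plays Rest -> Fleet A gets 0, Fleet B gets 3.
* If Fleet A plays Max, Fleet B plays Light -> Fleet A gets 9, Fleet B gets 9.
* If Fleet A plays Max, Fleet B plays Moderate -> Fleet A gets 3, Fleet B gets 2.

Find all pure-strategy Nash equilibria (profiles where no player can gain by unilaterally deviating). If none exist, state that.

Fleet A against Rest: payoffs 1, 5, 0 → best response Heavy.
Fleet A against Light: payoffs 4, 1, 9 → best response Max.
Fleet A against Moderate: payoffs 1, 8, 3 → best response Heavy.
Fleet B against Moderate: payoffs 7, 9, 5 → best response Light.
Fleet B against Heavy: payoffs 4, 3, 0 → best response Rest.
Fleet B against Max: payoffs 3, 9, 2 → best response Light.
Mutual best responses: (Heavy, Rest); (Max, Light).

Pure-strategy Nash equilibria: (Heavy, Rest), (Max, Light)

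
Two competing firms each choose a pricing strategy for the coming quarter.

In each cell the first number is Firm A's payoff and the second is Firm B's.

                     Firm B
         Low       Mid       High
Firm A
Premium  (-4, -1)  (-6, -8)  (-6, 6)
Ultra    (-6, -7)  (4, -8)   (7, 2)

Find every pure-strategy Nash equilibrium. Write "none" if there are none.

The unique pure-strategy Nash equilibrium is (Ultra, High).

For each player, find the best response to each opponent profile; mutual best responses are the pure NE.
Firm A against Low: payoffs -4, -6 → best response Premium.
Firm A against Mid: payoffs -6, 4 → best response Ultra.
Firm A against High: payoffs -6, 7 → best response Ultra.
Firm B against Premium: payoffs -1, -8, 6 → best response High.
Firm B against Ultra: payoffs -7, -8, 2 → best response High.
Mutual best responses: (Ultra, High).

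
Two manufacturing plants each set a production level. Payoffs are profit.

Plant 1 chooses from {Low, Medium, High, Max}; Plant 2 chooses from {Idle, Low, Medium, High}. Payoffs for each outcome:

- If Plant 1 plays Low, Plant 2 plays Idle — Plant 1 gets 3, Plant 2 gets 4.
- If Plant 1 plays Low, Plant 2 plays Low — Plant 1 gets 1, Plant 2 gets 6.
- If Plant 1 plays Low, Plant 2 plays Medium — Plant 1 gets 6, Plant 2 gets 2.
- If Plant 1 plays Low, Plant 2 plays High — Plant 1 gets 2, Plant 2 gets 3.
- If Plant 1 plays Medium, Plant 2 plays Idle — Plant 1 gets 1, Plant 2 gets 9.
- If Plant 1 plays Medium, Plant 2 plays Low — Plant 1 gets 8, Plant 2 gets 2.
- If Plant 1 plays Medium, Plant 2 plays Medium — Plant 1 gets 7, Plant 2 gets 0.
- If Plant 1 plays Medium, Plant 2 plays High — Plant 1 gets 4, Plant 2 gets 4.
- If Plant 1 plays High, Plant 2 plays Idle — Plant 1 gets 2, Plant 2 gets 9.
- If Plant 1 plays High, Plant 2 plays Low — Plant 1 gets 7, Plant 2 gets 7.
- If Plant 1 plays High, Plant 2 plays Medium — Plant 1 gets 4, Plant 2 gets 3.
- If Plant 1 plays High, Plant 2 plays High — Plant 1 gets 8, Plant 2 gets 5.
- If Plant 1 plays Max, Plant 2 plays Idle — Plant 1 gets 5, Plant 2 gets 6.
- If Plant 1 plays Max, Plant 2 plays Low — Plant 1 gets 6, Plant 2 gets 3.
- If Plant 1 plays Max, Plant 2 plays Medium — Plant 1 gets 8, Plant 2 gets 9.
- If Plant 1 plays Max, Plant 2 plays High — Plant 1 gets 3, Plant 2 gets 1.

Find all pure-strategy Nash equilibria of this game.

(Max, Medium)

For each strategy profile, look for a profitable unilateral deviation.
(Low, Idle): Plant 1 can switch to Max (3 → 5). Not NE.
(Low, Low): Plant 1 can switch to Medium (1 → 8). Not NE.
(Low, Medium): Plant 1 can switch to Medium (6 → 7). Not NE.
(Low, High): Plant 1 can switch to Medium (2 → 4). Not NE.
(Medium, Idle): Plant 1 can switch to Low (1 → 3). Not NE.
(Medium, Low): Plant 2 can switch to Idle (2 → 9). Not NE.
(Medium, Medium): Plant 1 can switch to Max (7 → 8). Not NE.
(Medium, High): Plant 1 can switch to High (4 → 8). Not NE.
(High, Idle): Plant 1 can switch to Low (2 → 3). Not NE.
(High, Low): Plant 1 can switch to Medium (7 → 8). Not NE.
(High, Medium): Plant 1 can switch to Low (4 → 6). Not NE.
(High, High): Plant 2 can switch to Idle (5 → 9). Not NE.
(Max, Medium): Plant 1 gets 8, best alternative 7; Plant 2 gets 9, best alternative 6. No profitable deviation — NE.
(The remaining 3 profiles each have a profitable deviation by the same check.)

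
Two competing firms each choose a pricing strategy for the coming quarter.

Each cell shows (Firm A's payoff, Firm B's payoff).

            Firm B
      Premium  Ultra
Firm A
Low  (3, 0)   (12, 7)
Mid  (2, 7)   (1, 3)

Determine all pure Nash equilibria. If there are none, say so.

Pure NE: (Low, Ultra)

(Low, Premium): Firm B can switch to Ultra (0 → 7). Not NE.
(Low, Ultra): Firm A gets 12, best alternative 1; Firm B gets 7, best alternative 0. No profitable deviation — NE.
(Mid, Premium): Firm A can switch to Low (2 → 3). Not NE.
(Mid, Ultra): Firm A can switch to Low (1 → 12). Not NE.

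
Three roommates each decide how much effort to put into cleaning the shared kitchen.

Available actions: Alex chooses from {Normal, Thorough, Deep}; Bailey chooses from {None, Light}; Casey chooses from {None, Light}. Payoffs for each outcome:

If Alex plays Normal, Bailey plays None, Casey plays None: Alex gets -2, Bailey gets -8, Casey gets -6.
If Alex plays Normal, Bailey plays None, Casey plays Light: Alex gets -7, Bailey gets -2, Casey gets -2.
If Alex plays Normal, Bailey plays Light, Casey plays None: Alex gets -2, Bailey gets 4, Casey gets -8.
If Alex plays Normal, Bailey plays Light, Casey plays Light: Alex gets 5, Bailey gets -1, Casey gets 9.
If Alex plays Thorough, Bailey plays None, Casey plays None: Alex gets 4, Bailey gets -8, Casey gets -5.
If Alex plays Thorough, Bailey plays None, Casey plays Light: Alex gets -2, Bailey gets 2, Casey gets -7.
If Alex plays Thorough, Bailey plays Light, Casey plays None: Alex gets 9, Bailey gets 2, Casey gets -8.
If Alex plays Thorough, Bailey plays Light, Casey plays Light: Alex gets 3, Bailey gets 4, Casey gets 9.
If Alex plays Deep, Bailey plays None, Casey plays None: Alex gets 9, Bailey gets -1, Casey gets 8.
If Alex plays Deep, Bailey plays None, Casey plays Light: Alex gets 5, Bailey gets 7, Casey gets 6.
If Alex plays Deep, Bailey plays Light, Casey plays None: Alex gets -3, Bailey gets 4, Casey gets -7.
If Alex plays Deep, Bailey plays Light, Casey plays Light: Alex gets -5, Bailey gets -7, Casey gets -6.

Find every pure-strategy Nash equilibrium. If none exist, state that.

Pure NE: (Normal, Light, Light)

Alex against (None, None): payoffs -2, 4, 9 → best response Deep.
Alex against (None, Light): payoffs -7, -2, 5 → best response Deep.
Alex against (Light, None): payoffs -2, 9, -3 → best response Thorough.
Alex against (Light, Light): payoffs 5, 3, -5 → best response Normal.
Bailey against (Normal, None): payoffs -8, 4 → best response Light.
Bailey against (Normal, Light): payoffs -2, -1 → best response Light.
Bailey against (Thorough, None): payoffs -8, 2 → best response Light.
Bailey against (Thorough, Light): payoffs 2, 4 → best response Light.
Bailey against (Deep, None): payoffs -1, 4 → best response Light.
Bailey against (Deep, Light): payoffs 7, -7 → best response None.
Casey against (Normal, None): payoffs -6, -2 → best response Light.
Casey against (Normal, Light): payoffs -8, 9 → best response Light.
Casey against (Thorough, None): payoffs -5, -7 → best response None.
Casey against (Thorough, Light): payoffs -8, 9 → best response Light.
Casey against (Deep, None): payoffs 8, 6 → best response None.
Casey against (Deep, Light): payoffs -7, -6 → best response Light.
Mutual best responses: (Normal, Light, Light).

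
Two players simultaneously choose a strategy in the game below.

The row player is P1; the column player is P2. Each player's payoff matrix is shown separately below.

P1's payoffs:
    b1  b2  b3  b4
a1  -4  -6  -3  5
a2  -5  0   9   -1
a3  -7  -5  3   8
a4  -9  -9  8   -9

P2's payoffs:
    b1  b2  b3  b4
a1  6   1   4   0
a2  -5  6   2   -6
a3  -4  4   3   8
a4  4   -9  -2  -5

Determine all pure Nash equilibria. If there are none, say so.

(a1, b1), (a2, b2), (a3, b4)

(a1, b1): P1 gets -4, best alternative -5; P2 gets 6, best alternative 4. No profitable deviation — NE.
(a1, b2): P1 can switch to a2 (-6 → 0). Not NE.
(a1, b3): P1 can switch to a2 (-3 → 9). Not NE.
(a1, b4): P1 can switch to a3 (5 → 8). Not NE.
(a2, b1): P1 can switch to a1 (-5 → -4). Not NE.
(a2, b2): P1 gets 0, best alternative -5; P2 gets 6, best alternative 2. No profitable deviation — NE.
(a2, b3): P2 can switch to b2 (2 → 6). Not NE.
(a2, b4): P1 can switch to a1 (-1 → 5). Not NE.
(a3, b4): P1 gets 8, best alternative 5; P2 gets 8, best alternative 4. No profitable deviation — NE.
(The remaining 7 profiles each have a profitable deviation by the same check.)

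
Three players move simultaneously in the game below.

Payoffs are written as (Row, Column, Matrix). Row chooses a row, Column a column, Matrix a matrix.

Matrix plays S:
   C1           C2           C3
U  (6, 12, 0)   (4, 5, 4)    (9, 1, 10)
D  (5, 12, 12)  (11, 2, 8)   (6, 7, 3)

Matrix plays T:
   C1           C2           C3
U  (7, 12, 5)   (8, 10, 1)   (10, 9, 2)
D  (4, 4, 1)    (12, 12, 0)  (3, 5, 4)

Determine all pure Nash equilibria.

(U, C1, T)

For each strategy profile, look for a profitable unilateral deviation.
(U, C1, S): Matrix can switch to T (0 → 5). Not NE.
(U, C1, T): Row gets 7, best alternative 4; Column gets 12, best alternative 10; Matrix gets 5, best alternative 0. No profitable deviation — NE.
(U, C2, S): Row can switch to D (4 → 11). Not NE.
(U, C2, T): Row can switch to D (8 → 12). Not NE.
(U, C3, S): Column can switch to C1 (1 → 12). Not NE.
(U, C3, T): Column can switch to C1 (9 → 12). Not NE.
(D, C1, S): Row can switch to U (5 → 6). Not NE.
(D, C1, T): Row can switch to U (4 → 7). Not NE.
(D, C2, S): Column can switch to C1 (2 → 12). Not NE.
(D, C2, T): Matrix can switch to S (0 → 8). Not NE.
(D, C3, S): Row can switch to U (6 → 9). Not NE.
(The remaining 1 profile has a profitable deviation by the same check.)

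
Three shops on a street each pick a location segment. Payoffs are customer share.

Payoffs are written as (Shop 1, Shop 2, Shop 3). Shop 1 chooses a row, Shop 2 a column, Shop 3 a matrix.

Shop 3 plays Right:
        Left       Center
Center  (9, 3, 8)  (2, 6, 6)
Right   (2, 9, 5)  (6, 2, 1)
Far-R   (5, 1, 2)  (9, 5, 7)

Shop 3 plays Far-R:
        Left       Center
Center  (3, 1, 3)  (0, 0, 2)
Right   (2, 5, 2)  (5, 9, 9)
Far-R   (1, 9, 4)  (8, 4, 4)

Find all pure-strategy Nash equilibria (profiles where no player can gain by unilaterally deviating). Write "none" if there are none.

The unique pure-strategy Nash equilibrium is (Far-R, Center, Right).

Shop 1 against (Left, Right): payoffs 9, 2, 5 → best response Center.
Shop 1 against (Left, Far-R): payoffs 3, 2, 1 → best response Center.
Shop 1 against (Center, Right): payoffs 2, 6, 9 → best response Far-R.
Shop 1 against (Center, Far-R): payoffs 0, 5, 8 → best response Far-R.
Shop 2 against (Center, Right): payoffs 3, 6 → best response Center.
Shop 2 against (Center, Far-R): payoffs 1, 0 → best response Left.
Shop 2 against (Right, Right): payoffs 9, 2 → best response Left.
Shop 2 against (Right, Far-R): payoffs 5, 9 → best response Center.
Shop 2 against (Far-R, Right): payoffs 1, 5 → best response Center.
Shop 2 against (Far-R, Far-R): payoffs 9, 4 → best response Left.
Shop 3 against (Center, Left): payoffs 8, 3 → best response Right.
Shop 3 against (Center, Center): payoffs 6, 2 → best response Right.
Shop 3 against (Right, Left): payoffs 5, 2 → best response Right.
Shop 3 against (Right, Center): payoffs 1, 9 → best response Far-R.
Shop 3 against (Far-R, Left): payoffs 2, 4 → best response Far-R.
Shop 3 against (Far-R, Center): payoffs 7, 4 → best response Right.
Mutual best responses: (Far-R, Center, Right).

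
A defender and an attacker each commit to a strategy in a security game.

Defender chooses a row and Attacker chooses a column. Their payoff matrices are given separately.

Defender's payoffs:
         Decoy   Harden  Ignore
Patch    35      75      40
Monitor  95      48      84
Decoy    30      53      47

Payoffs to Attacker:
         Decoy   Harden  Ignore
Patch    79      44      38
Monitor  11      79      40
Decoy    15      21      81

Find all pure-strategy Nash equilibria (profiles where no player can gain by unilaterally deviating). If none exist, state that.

This game has no pure Nash equilibrium.

(Patch, Decoy): Defender can switch to Monitor (35 → 95). Not NE.
(Patch, Harden): Attacker can switch to Decoy (44 → 79). Not NE.
(Patch, Ignore): Defender can switch to Monitor (40 → 84). Not NE.
(Monitor, Decoy): Attacker can switch to Harden (11 → 79). Not NE.
(Monitor, Harden): Defender can switch to Patch (48 → 75). Not NE.
(Monitor, Ignore): Attacker can switch to Harden (40 → 79). Not NE.
(Decoy, Decoy): Defender can switch to Patch (30 → 35). Not NE.
(Decoy, Harden): Defender can switch to Patch (53 → 75). Not NE.
(Decoy, Ignore): Defender can switch to Monitor (47 → 84). Not NE.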